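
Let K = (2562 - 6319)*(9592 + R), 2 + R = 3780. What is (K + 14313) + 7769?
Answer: -50209008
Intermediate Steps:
R = 3778 (R = -2 + 3780 = 3778)
K = -50231090 (K = (2562 - 6319)*(9592 + 3778) = -3757*13370 = -50231090)
(K + 14313) + 7769 = (-50231090 + 14313) + 7769 = -50216777 + 7769 = -50209008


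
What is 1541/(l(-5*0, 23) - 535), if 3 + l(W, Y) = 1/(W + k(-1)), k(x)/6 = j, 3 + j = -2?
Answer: -46230/16141 ≈ -2.8641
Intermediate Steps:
j = -5 (j = -3 - 2 = -5)
k(x) = -30 (k(x) = 6*(-5) = -30)
l(W, Y) = -3 + 1/(-30 + W) (l(W, Y) = -3 + 1/(W - 30) = -3 + 1/(-30 + W))
1541/(l(-5*0, 23) - 535) = 1541/((91 - (-15)*0)/(-30 - 5*0) - 535) = 1541/((91 - 3*0)/(-30 + 0) - 535) = 1541/((91 + 0)/(-30) - 535) = 1541/(-1/30*91 - 535) = 1541/(-91/30 - 535) = 1541/(-16141/30) = -30/16141*1541 = -46230/16141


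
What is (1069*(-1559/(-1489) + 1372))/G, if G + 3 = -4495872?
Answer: -728511741/2231452625 ≈ -0.32647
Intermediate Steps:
G = -4495875 (G = -3 - 4495872 = -4495875)
(1069*(-1559/(-1489) + 1372))/G = (1069*(-1559/(-1489) + 1372))/(-4495875) = (1069*(-1559*(-1/1489) + 1372))*(-1/4495875) = (1069*(1559/1489 + 1372))*(-1/4495875) = (1069*(2044467/1489))*(-1/4495875) = (2185535223/1489)*(-1/4495875) = -728511741/2231452625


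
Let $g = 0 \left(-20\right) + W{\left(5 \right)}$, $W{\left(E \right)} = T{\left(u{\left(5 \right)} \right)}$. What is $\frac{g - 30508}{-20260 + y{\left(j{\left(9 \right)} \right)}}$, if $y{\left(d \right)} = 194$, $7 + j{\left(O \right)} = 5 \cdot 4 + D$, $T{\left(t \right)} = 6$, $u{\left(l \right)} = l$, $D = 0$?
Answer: $\frac{15251}{10033} \approx 1.5201$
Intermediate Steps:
$W{\left(E \right)} = 6$
$j{\left(O \right)} = 13$ ($j{\left(O \right)} = -7 + \left(5 \cdot 4 + 0\right) = -7 + \left(20 + 0\right) = -7 + 20 = 13$)
$g = 6$ ($g = 0 \left(-20\right) + 6 = 0 + 6 = 6$)
$\frac{g - 30508}{-20260 + y{\left(j{\left(9 \right)} \right)}} = \frac{6 - 30508}{-20260 + 194} = - \frac{30502}{-20066} = \left(-30502\right) \left(- \frac{1}{20066}\right) = \frac{15251}{10033}$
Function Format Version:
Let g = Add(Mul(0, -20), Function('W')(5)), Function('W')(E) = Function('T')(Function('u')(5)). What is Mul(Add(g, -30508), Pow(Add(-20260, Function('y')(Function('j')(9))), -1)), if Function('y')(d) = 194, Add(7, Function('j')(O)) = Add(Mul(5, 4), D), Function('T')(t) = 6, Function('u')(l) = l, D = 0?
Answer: Rational(15251, 10033) ≈ 1.5201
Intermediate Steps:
Function('W')(E) = 6
Function('j')(O) = 13 (Function('j')(O) = Add(-7, Add(Mul(5, 4), 0)) = Add(-7, Add(20, 0)) = Add(-7, 20) = 13)
g = 6 (g = Add(Mul(0, -20), 6) = Add(0, 6) = 6)
Mul(Add(g, -30508), Pow(Add(-20260, Function('y')(Function('j')(9))), -1)) = Mul(Add(6, -30508), Pow(Add(-20260, 194), -1)) = Mul(-30502, Pow(-20066, -1)) = Mul(-30502, Rational(-1, 20066)) = Rational(15251, 10033)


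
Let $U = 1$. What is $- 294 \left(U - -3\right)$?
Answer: $-1176$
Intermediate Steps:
$- 294 \left(U - -3\right) = - 294 \left(1 - -3\right) = - 294 \left(1 + 3\right) = \left(-294\right) 4 = -1176$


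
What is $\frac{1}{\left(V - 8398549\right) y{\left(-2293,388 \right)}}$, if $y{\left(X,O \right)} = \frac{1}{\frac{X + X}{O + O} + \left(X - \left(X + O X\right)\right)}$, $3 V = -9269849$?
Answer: $- \frac{1035585297}{13372612448} \approx -0.077441$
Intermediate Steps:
$V = - \frac{9269849}{3}$ ($V = \frac{1}{3} \left(-9269849\right) = - \frac{9269849}{3} \approx -3.0899 \cdot 10^{6}$)
$y{\left(X,O \right)} = \frac{1}{\frac{X}{O} - O X}$ ($y{\left(X,O \right)} = \frac{1}{\frac{2 X}{2 O} + \left(X - \left(X + O X\right)\right)} = \frac{1}{2 X \frac{1}{2 O} - O X} = \frac{1}{\frac{X}{O} - O X}$)
$\frac{1}{\left(V - 8398549\right) y{\left(-2293,388 \right)}} = \frac{1}{\left(- \frac{9269849}{3} - 8398549\right) \left(\left(-1\right) 388 \frac{1}{-2293} \frac{1}{-1 + 388^{2}}\right)} = \frac{1}{\left(- \frac{34465496}{3}\right) \left(\left(-1\right) 388 \left(- \frac{1}{2293}\right) \frac{1}{-1 + 150544}\right)} = - \frac{3}{34465496 \left(\left(-1\right) 388 \left(- \frac{1}{2293}\right) \frac{1}{150543}\right)} = - \frac{3}{34465496 \cdot \frac{388}{345195099}} = \left(- \frac{3}{34465496}\right) \frac{345195099}{388} = - \frac{1035585297}{13372612448}$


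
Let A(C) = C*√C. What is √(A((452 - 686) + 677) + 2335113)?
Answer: √(2335113 + 443*√443) ≈ 1531.2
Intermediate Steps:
A(C) = C^(3/2)
√(A((452 - 686) + 677) + 2335113) = √(((452 - 686) + 677)^(3/2) + 2335113) = √((-234 + 677)^(3/2) + 2335113) = √(443^(3/2) + 2335113) = √(443*√443 + 2335113) = √(2335113 + 443*√443)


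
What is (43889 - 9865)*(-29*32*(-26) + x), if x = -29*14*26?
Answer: 461773728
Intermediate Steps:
x = -10556 (x = -406*26 = -10556)
(43889 - 9865)*(-29*32*(-26) + x) = (43889 - 9865)*(-29*32*(-26) - 10556) = 34024*(-928*(-26) - 10556) = 34024*(24128 - 10556) = 34024*13572 = 461773728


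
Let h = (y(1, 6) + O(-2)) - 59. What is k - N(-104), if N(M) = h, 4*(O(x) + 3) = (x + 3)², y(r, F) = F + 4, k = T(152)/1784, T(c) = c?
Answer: 46237/892 ≈ 51.835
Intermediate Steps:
k = 19/223 (k = 152/1784 = 152*(1/1784) = 19/223 ≈ 0.085202)
y(r, F) = 4 + F
O(x) = -3 + (3 + x)²/4 (O(x) = -3 + (x + 3)²/4 = -3 + (3 + x)²/4)
h = -207/4 (h = ((4 + 6) + (-3 + (3 - 2)²/4)) - 59 = (10 + (-3 + (¼)*1²)) - 59 = (10 + (-3 + (¼)*1)) - 59 = (10 + (-3 + ¼)) - 59 = (10 - 11/4) - 59 = 29/4 - 59 = -207/4 ≈ -51.750)
N(M) = -207/4
k - N(-104) = 19/223 - 1*(-207/4) = 19/223 + 207/4 = 46237/892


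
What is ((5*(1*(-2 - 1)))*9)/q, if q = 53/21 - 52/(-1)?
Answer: -567/229 ≈ -2.4760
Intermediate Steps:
q = 1145/21 (q = 53*(1/21) - 52*(-1) = 53/21 + 52 = 1145/21 ≈ 54.524)
((5*(1*(-2 - 1)))*9)/q = ((5*(1*(-2 - 1)))*9)/(1145/21) = 21*((5*(1*(-3)))*9)/1145 = 21*((5*(-3))*9)/1145 = 21*(-15*9)/1145 = (21/1145)*(-135) = -567/229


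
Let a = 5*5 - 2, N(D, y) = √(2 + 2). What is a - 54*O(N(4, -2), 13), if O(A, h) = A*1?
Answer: -85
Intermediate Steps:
N(D, y) = 2 (N(D, y) = √4 = 2)
O(A, h) = A
a = 23 (a = 25 - 2 = 23)
a - 54*O(N(4, -2), 13) = 23 - 54*2 = 23 - 108 = -85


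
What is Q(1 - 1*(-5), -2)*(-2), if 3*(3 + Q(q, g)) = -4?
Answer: 26/3 ≈ 8.6667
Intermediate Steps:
Q(q, g) = -13/3 (Q(q, g) = -3 + (⅓)*(-4) = -3 - 4/3 = -13/3)
Q(1 - 1*(-5), -2)*(-2) = -13/3*(-2) = 26/3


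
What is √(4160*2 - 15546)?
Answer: I*√7226 ≈ 85.006*I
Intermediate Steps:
√(4160*2 - 15546) = √(8320 - 15546) = √(-7226) = I*√7226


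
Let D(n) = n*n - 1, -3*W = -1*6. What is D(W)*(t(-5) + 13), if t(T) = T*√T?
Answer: 39 - 15*I*√5 ≈ 39.0 - 33.541*I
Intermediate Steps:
t(T) = T^(3/2)
W = 2 (W = -(-1)*6/3 = -⅓*(-6) = 2)
D(n) = -1 + n² (D(n) = n² - 1 = -1 + n²)
D(W)*(t(-5) + 13) = (-1 + 2²)*((-5)^(3/2) + 13) = (-1 + 4)*(-5*I*√5 + 13) = 3*(13 - 5*I*√5) = 39 - 15*I*√5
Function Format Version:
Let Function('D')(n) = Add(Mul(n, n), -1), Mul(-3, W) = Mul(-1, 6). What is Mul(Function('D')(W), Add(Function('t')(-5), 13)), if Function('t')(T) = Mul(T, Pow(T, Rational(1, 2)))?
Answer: Add(39, Mul(-15, I, Pow(5, Rational(1, 2)))) ≈ Add(39.000, Mul(-33.541, I))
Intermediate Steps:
Function('t')(T) = Pow(T, Rational(3, 2))
W = 2 (W = Mul(Rational(-1, 3), Mul(-1, 6)) = Mul(Rational(-1, 3), -6) = 2)
Function('D')(n) = Add(-1, Pow(n, 2)) (Function('D')(n) = Add(Pow(n, 2), -1) = Add(-1, Pow(n, 2)))
Mul(Function('D')(W), Add(Function('t')(-5), 13)) = Mul(Add(-1, Pow(2, 2)), Add(Pow(-5, Rational(3, 2)), 13)) = Mul(Add(-1, 4), Add(Mul(-5, I, Pow(5, Rational(1, 2))), 13)) = Mul(3, Add(13, Mul(-5, I, Pow(5, Rational(1, 2))))) = Add(39, Mul(-15, I, Pow(5, Rational(1, 2))))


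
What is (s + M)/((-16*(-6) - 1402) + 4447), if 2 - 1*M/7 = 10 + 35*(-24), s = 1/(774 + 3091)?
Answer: 22509761/12139965 ≈ 1.8542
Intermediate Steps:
s = 1/3865 ≈ 0.00025873
M = 5824 (M = 14 - 7*(10 + 35*(-24)) = 14 - 7*(10 - 840) = 14 - 7*(-830) = 14 + 5810 = 5824)
(s + M)/((-16*(-6) - 1402) + 4447) = (1/3865 + 5824)/((-16*(-6) - 1402) + 4447) = 22509761/(3865*((96 - 1402) + 4447)) = 22509761/(3865*(-1306 + 4447)) = (22509761/3865)/3141 = (22509761/3865)*(1/3141) = 22509761/12139965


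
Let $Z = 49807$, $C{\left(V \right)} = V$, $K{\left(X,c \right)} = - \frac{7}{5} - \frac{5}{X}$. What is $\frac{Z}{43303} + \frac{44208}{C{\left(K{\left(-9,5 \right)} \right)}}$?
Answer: $- \frac{43071681707}{822757} \approx -52350.0$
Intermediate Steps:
$K{\left(X,c \right)} = - \frac{7}{5} - \frac{5}{X}$ ($K{\left(X,c \right)} = \left(-7\right) \frac{1}{5} - \frac{5}{X} = - \frac{7}{5} - \frac{5}{X}$)
$\frac{Z}{43303} + \frac{44208}{C{\left(K{\left(-9,5 \right)} \right)}} = \frac{49807}{43303} + \frac{44208}{- \frac{7}{5} - \frac{5}{-9}} = 49807 \cdot \frac{1}{43303} + \frac{44208}{- \frac{7}{5} - - \frac{5}{9}} = \frac{49807}{43303} + \frac{44208}{- \frac{7}{5} + \frac{5}{9}} = \frac{49807}{43303} + \frac{44208}{- \frac{38}{45}} = \frac{49807}{43303} + 44208 \left(- \frac{45}{38}\right) = \frac{49807}{43303} - \frac{994680}{19} = - \frac{43071681707}{822757}$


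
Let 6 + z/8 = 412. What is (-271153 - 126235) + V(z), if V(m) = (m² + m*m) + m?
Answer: 20704868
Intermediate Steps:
z = 3248 (z = -48 + 8*412 = -48 + 3296 = 3248)
V(m) = m + 2*m² (V(m) = (m² + m²) + m = 2*m² + m = m + 2*m²)
(-271153 - 126235) + V(z) = (-271153 - 126235) + 3248*(1 + 2*3248) = -397388 + 3248*(1 + 6496) = -397388 + 3248*6497 = -397388 + 21102256 = 20704868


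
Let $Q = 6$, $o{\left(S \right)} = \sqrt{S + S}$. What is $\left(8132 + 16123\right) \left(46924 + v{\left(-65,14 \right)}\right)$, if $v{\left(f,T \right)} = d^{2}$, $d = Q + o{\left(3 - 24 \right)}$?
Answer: $1137996090 + 291060 i \sqrt{42} \approx 1.138 \cdot 10^{9} + 1.8863 \cdot 10^{6} i$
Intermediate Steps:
$o{\left(S \right)} = \sqrt{2} \sqrt{S}$ ($o{\left(S \right)} = \sqrt{2 S} = \sqrt{2} \sqrt{S}$)
$d = 6 + i \sqrt{42}$ ($d = 6 + \sqrt{2} \sqrt{3 - 24} = 6 + \sqrt{2} \sqrt{-21} = 6 + \sqrt{2} i \sqrt{21} = 6 + i \sqrt{42} \approx 6.0 + 6.4807 i$)
$v{\left(f,T \right)} = \left(6 + i \sqrt{42}\right)^{2}$
$\left(8132 + 16123\right) \left(46924 + v{\left(-65,14 \right)}\right) = \left(8132 + 16123\right) \left(46924 + \left(6 + i \sqrt{42}\right)^{2}\right) = 24255 \left(46924 + \left(6 + i \sqrt{42}\right)^{2}\right) = 1138141620 + 24255 \left(6 + i \sqrt{42}\right)^{2}$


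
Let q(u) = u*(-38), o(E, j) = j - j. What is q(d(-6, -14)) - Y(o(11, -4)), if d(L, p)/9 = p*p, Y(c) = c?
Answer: -67032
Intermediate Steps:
o(E, j) = 0
d(L, p) = 9*p**2 (d(L, p) = 9*(p*p) = 9*p**2)
q(u) = -38*u
q(d(-6, -14)) - Y(o(11, -4)) = -342*(-14)**2 - 1*0 = -342*196 + 0 = -38*1764 + 0 = -67032 + 0 = -67032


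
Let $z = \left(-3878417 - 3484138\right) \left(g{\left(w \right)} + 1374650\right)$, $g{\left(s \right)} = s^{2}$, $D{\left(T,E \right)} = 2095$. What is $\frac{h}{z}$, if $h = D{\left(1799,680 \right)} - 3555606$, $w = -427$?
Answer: $\frac{3553511}{11463343521345} \approx 3.0999 \cdot 10^{-7}$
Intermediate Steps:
$h = -3553511$ ($h = 2095 - 3555606 = -3553511$)
$z = -11463343521345$ ($z = \left(-3878417 - 3484138\right) \left(\left(-427\right)^{2} + 1374650\right) = - 7362555 \left(182329 + 1374650\right) = \left(-7362555\right) 1556979 = -11463343521345$)
$\frac{h}{z} = - \frac{3553511}{-11463343521345} = \left(-3553511\right) \left(- \frac{1}{11463343521345}\right) = \frac{3553511}{11463343521345}$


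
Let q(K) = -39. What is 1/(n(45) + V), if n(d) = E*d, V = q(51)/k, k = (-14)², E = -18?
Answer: -196/158799 ≈ -0.0012343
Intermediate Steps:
k = 196
V = -39/196 ≈ -0.19898
n(d) = -18*d
1/(n(45) + V) = 1/(-18*45 - 39/196) = 1/(-810 - 39/196) = 1/(-158799/196) = -196/158799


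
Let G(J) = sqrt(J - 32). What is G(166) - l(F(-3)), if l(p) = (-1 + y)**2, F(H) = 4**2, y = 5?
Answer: -16 + sqrt(134) ≈ -4.4242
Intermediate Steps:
F(H) = 16
G(J) = sqrt(-32 + J)
l(p) = 16 (l(p) = (-1 + 5)**2 = 4**2 = 16)
G(166) - l(F(-3)) = sqrt(-32 + 166) - 1*16 = sqrt(134) - 16 = -16 + sqrt(134)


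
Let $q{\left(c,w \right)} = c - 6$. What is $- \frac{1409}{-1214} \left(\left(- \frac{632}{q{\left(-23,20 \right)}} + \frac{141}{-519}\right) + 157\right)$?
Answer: $\frac{630979789}{3045319} \approx 207.2$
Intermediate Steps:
$q{\left(c,w \right)} = -6 + c$ ($q{\left(c,w \right)} = c - 6 = -6 + c$)
$- \frac{1409}{-1214} \left(\left(- \frac{632}{q{\left(-23,20 \right)}} + \frac{141}{-519}\right) + 157\right) = - \frac{1409}{-1214} \left(\left(- \frac{632}{-6 - 23} + \frac{141}{-519}\right) + 157\right) = \left(-1409\right) \left(- \frac{1}{1214}\right) \left(\left(- \frac{632}{-29} + 141 \left(- \frac{1}{519}\right)\right) + 157\right) = \frac{1409 \left(\left(\left(-632\right) \left(- \frac{1}{29}\right) - \frac{47}{173}\right) + 157\right)}{1214} = \frac{1409 \left(\left(\frac{632}{29} - \frac{47}{173}\right) + 157\right)}{1214} = \frac{1409 \left(\frac{107973}{5017} + 157\right)}{1214} = \frac{1409}{1214} \cdot \frac{895642}{5017} = \frac{630979789}{3045319}$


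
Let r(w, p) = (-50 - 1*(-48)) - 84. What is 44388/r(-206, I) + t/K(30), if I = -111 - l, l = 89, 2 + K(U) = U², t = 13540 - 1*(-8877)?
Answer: -18966281/38614 ≈ -491.18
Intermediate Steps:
t = 22417 (t = 13540 + 8877 = 22417)
K(U) = -2 + U²
I = -200 (I = -111 - 1*89 = -111 - 89 = -200)
r(w, p) = -86 (r(w, p) = (-50 + 48) - 84 = -2 - 84 = -86)
44388/r(-206, I) + t/K(30) = 44388/(-86) + 22417/(-2 + 30²) = 44388*(-1/86) + 22417/(-2 + 900) = -22194/43 + 22417/898 = -18966281/38614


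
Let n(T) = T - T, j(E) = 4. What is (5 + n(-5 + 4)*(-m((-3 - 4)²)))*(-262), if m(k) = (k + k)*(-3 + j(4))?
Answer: -1310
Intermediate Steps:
m(k) = 2*k (m(k) = (k + k)*(-3 + 4) = (2*k)*1 = 2*k)
n(T) = 0
(5 + n(-5 + 4)*(-m((-3 - 4)²)))*(-262) = (5 + 0*(-2*(-3 - 4)²))*(-262) = (5 + 0*(-2*(-7)²))*(-262) = (5 + 0*(-2*49))*(-262) = (5 + 0*(-1*98))*(-262) = (5 + 0*(-98))*(-262) = (5 + 0)*(-262) = 5*(-262) = -1310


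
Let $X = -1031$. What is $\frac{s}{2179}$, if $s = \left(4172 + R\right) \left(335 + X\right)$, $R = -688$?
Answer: $- \frac{2424864}{2179} \approx -1112.8$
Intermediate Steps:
$s = -2424864$ ($s = \left(4172 - 688\right) \left(335 - 1031\right) = 3484 \left(-696\right) = -2424864$)
$\frac{s}{2179} = - \frac{2424864}{2179}$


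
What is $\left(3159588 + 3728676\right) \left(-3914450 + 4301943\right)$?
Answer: $2669154082152$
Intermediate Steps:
$\left(3159588 + 3728676\right) \left(-3914450 + 4301943\right) = 6888264 \cdot 387493 = 2669154082152$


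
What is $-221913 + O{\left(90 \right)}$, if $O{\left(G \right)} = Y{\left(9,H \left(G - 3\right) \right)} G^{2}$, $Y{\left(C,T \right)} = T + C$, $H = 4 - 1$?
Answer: $1965087$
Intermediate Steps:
$H = 3$
$Y{\left(C,T \right)} = C + T$
$O{\left(G \right)} = 3 G^{3}$ ($O{\left(G \right)} = \left(9 + 3 \left(G - 3\right)\right) G^{2} = \left(9 + 3 \left(-3 + G\right)\right) G^{2} = \left(9 + \left(-9 + 3 G\right)\right) G^{2} = 3 G G^{2} = 3 G^{3}$)
$-221913 + O{\left(90 \right)} = -221913 + 3 \cdot 90^{3} = -221913 + 3 \cdot 729000 = -221913 + 2187000 = 1965087$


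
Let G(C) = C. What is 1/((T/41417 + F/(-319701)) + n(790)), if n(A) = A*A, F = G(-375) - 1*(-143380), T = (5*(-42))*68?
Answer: 13241056317/8263732759271335 ≈ 1.6023e-6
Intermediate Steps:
T = -14280 (T = -210*68 = -14280)
F = 143005 (F = -375 - 1*(-143380) = -375 + 143380 = 143005)
n(A) = A²
1/((T/41417 + F/(-319701)) + n(790)) = 1/((-14280/41417 + 143005/(-319701)) + 790²) = 1/((-14280*1/41417 + 143005*(-1/319701)) + 624100) = 1/((-14280/41417 - 143005/319701) + 624100) = 1/(-10488168365/13241056317 + 624100) = 1/(8263732759271335/13241056317) = 13241056317/8263732759271335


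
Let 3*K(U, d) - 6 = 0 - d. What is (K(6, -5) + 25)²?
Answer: 7396/9 ≈ 821.78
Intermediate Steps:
K(U, d) = 2 - d/3 (K(U, d) = 2 + (0 - d)/3 = 2 + (-d)/3 = 2 - d/3)
(K(6, -5) + 25)² = ((2 - ⅓*(-5)) + 25)² = ((2 + 5/3) + 25)² = (11/3 + 25)² = (86/3)² = 7396/9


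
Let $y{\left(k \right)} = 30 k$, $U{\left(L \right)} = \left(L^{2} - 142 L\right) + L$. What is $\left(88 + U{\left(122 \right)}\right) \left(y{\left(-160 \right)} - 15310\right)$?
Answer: $44845300$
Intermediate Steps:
$U{\left(L \right)} = L^{2} - 141 L$
$\left(88 + U{\left(122 \right)}\right) \left(y{\left(-160 \right)} - 15310\right) = \left(88 + 122 \left(-141 + 122\right)\right) \left(30 \left(-160\right) - 15310\right) = \left(88 + 122 \left(-19\right)\right) \left(-4800 - 15310\right) = \left(88 - 2318\right) \left(-20110\right) = \left(-2230\right) \left(-20110\right) = 44845300$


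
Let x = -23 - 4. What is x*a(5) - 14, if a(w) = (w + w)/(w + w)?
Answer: -41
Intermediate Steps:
a(w) = 1 (a(w) = (2*w)/((2*w)) = (2*w)*(1/(2*w)) = 1)
x = -27
x*a(5) - 14 = -27*1 - 14 = -27 - 14 = -41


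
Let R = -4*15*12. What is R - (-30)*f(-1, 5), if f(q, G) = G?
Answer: -570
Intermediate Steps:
R = -720 (R = -60*12 = -720)
R - (-30)*f(-1, 5) = -720 - (-30)*5 = -720 - 1*(-150) = -720 + 150 = -570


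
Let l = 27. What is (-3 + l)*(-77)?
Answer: -1848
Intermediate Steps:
(-3 + l)*(-77) = (-3 + 27)*(-77) = 24*(-77) = -1848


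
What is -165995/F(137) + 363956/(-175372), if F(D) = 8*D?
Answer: -7377442729/48051928 ≈ -153.53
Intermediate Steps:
-165995/F(137) + 363956/(-175372) = -165995/(8*137) + 363956/(-175372) = -165995/1096 + 363956*(-1/175372) = -165995*1/1096 - 90989/43843 = -165995/1096 - 90989/43843 = -7377442729/48051928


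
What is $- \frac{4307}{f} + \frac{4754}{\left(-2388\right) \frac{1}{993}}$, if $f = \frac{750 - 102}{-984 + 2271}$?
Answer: $- \frac{150888631}{14328} \approx -10531.0$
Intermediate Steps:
$f = \frac{72}{143}$ ($f = \frac{648}{1287} = 648 \cdot \frac{1}{1287} = \frac{72}{143} \approx 0.5035$)
$- \frac{4307}{f} + \frac{4754}{\left(-2388\right) \frac{1}{993}} = - \frac{4307}{\frac{72}{143}} + \frac{4754}{\left(-2388\right) \frac{1}{993}} = \left(-4307\right) \frac{143}{72} + \frac{4754}{\left(-2388\right) \frac{1}{993}} = - \frac{615901}{72} + \frac{4754}{- \frac{796}{331}} = - \frac{615901}{72} + 4754 \left(- \frac{331}{796}\right) = - \frac{615901}{72} - \frac{786787}{398} = - \frac{150888631}{14328}$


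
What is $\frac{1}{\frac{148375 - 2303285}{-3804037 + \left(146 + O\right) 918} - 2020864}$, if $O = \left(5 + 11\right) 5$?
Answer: $- \frac{3596569}{7268174660706} \approx -4.9484 \cdot 10^{-7}$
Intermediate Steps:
$O = 80$ ($O = 16 \cdot 5 = 80$)
$\frac{1}{\frac{148375 - 2303285}{-3804037 + \left(146 + O\right) 918} - 2020864} = \frac{1}{\frac{148375 - 2303285}{-3804037 + \left(146 + 80\right) 918} - 2020864} = \frac{1}{- \frac{2154910}{-3804037 + 226 \cdot 918} - 2020864} = \frac{1}{- \frac{2154910}{-3804037 + 207468} - 2020864} = \frac{1}{- \frac{2154910}{-3596569} - 2020864} = \frac{1}{\left(-2154910\right) \left(- \frac{1}{3596569}\right) - 2020864} = \frac{1}{\frac{2154910}{3596569} - 2020864} = \frac{1}{- \frac{7268174660706}{3596569}} = - \frac{3596569}{7268174660706}$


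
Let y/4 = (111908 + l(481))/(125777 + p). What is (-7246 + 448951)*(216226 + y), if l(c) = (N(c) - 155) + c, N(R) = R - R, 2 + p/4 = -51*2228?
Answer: 10465807591074770/109581 ≈ 9.5507e+10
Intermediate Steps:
p = -454520 (p = -8 + 4*(-51*2228) = -8 + 4*(-113628) = -8 - 454512 = -454520)
N(R) = 0
l(c) = -155 + c (l(c) = (0 - 155) + c = -155 + c)
y = -448936/328743 (y = 4*((111908 + (-155 + 481))/(125777 - 454520)) = 4*((111908 + 326)/(-328743)) = 4*(112234*(-1/328743)) = 4*(-112234/328743) = -448936/328743 ≈ -1.3656)
(-7246 + 448951)*(216226 + y) = (-7246 + 448951)*(216226 - 448936/328743) = 441705*(71082334982/328743) = 10465807591074770/109581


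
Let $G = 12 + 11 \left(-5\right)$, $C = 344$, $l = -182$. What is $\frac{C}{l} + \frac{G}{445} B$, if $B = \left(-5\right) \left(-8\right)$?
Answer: $- \frac{46612}{8099} \approx -5.7553$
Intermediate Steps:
$G = -43$ ($G = 12 - 55 = -43$)
$B = 40$
$\frac{C}{l} + \frac{G}{445} B = \frac{344}{-182} + - \frac{43}{445} \cdot 40 = 344 \left(- \frac{1}{182}\right) + \left(-43\right) \frac{1}{445} \cdot 40 = - \frac{172}{91} - \frac{344}{89} = - \frac{46612}{8099}$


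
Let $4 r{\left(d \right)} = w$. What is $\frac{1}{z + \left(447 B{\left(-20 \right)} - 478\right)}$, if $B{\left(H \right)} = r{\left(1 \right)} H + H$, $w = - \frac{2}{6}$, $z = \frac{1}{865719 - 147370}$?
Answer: $- \frac{718349}{6230240876} \approx -0.0001153$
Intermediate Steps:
$z = \frac{1}{718349} \approx 1.3921 \cdot 10^{-6}$
$w = - \frac{1}{3}$ ($w = \left(-2\right) \frac{1}{6} = - \frac{1}{3} \approx -0.33333$)
$r{\left(d \right)} = - \frac{1}{12}$ ($r{\left(d \right)} = \frac{1}{4} \left(- \frac{1}{3}\right) = - \frac{1}{12}$)
$B{\left(H \right)} = \frac{11 H}{12}$ ($B{\left(H \right)} = - \frac{H}{12} + H = \frac{11 H}{12}$)
$\frac{1}{z + \left(447 B{\left(-20 \right)} - 478\right)} = \frac{1}{\frac{1}{718349} + \left(447 \cdot \frac{11}{12} \left(-20\right) - 478\right)} = \frac{1}{\frac{1}{718349} + \left(447 \left(- \frac{55}{3}\right) - 478\right)} = \frac{1}{\frac{1}{718349} - 8673} = \frac{1}{- \frac{6230240876}{718349}} = - \frac{718349}{6230240876}$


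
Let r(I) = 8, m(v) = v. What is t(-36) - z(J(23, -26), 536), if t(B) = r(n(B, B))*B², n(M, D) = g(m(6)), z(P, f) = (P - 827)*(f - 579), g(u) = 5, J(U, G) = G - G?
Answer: -25193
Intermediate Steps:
J(U, G) = 0
z(P, f) = (-827 + P)*(-579 + f)
n(M, D) = 5
t(B) = 8*B²
t(-36) - z(J(23, -26), 536) = 8*(-36)² - (478833 - 827*536 - 579*0 + 0*536) = 8*1296 - (478833 - 443272 + 0 + 0) = 10368 - 1*35561 = 10368 - 35561 = -25193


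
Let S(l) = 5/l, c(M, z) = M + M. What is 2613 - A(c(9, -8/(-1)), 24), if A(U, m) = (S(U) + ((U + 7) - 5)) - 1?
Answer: 46687/18 ≈ 2593.7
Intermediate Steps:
c(M, z) = 2*M
A(U, m) = 1 + U + 5/U (A(U, m) = (5/U + ((U + 7) - 5)) - 1 = (5/U + ((7 + U) - 5)) - 1 = (5/U + (2 + U)) - 1 = (2 + U + 5/U) - 1 = 1 + U + 5/U)
2613 - A(c(9, -8/(-1)), 24) = 2613 - (1 + 2*9 + 5/((2*9))) = 2613 - (1 + 18 + 5/18) = 2613 - 1*347/18 = 2613 - 347/18 = 46687/18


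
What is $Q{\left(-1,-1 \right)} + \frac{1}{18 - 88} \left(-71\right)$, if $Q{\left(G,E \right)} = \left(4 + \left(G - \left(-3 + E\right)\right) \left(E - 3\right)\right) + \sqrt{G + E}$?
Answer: $- \frac{489}{70} + i \sqrt{2} \approx -6.9857 + 1.4142 i$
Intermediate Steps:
$Q{\left(G,E \right)} = 4 + \sqrt{E + G} + \left(-3 + E\right) \left(3 + G - E\right)$ ($Q{\left(G,E \right)} = \left(4 + \left(3 + G - E\right) \left(-3 + E\right)\right) + \sqrt{E + G} = \left(4 + \left(-3 + E\right) \left(3 + G - E\right)\right) + \sqrt{E + G} = 4 + \sqrt{E + G} + \left(-3 + E\right) \left(3 + G - E\right)$)
$Q{\left(-1,-1 \right)} + \frac{1}{18 - 88} \left(-71\right) = \left(-5 + \sqrt{-1 - 1} - \left(-1\right)^{2} - -3 + 6 \left(-1\right) - -1\right) + \frac{1}{18 - 88} \left(-71\right) = \left(-5 + \sqrt{-2} - 1 + 3 - 6 + 1\right) + \frac{1}{-70} \left(-71\right) = \left(-5 + i \sqrt{2} - 1 + 3 - 6 + 1\right) - - \frac{71}{70} = \left(-8 + i \sqrt{2}\right) + \frac{71}{70} = - \frac{489}{70} + i \sqrt{2}$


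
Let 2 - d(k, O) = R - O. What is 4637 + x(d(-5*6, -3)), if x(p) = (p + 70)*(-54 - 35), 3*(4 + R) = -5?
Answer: -6025/3 ≈ -2008.3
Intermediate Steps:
R = -17/3 (R = -4 + (1/3)*(-5) = -4 - 5/3 = -17/3 ≈ -5.6667)
d(k, O) = 23/3 + O (d(k, O) = 2 - (-17/3 - O) = 2 + (17/3 + O) = 23/3 + O)
x(p) = -6230 - 89*p (x(p) = (70 + p)*(-89) = -6230 - 89*p)
4637 + x(d(-5*6, -3)) = 4637 + (-6230 - 89*(23/3 - 3)) = 4637 + (-6230 - 89*14/3) = 4637 + (-6230 - 1246/3) = 4637 - 19936/3 = -6025/3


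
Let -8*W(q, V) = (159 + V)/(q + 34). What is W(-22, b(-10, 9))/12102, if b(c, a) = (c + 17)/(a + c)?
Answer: -19/145224 ≈ -0.00013083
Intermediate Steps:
b(c, a) = (17 + c)/(a + c)
W(q, V) = -(159 + V)/(8*(34 + q)) (W(q, V) = -(159 + V)/(8*(q + 34)) = -(159 + V)/(8*(34 + q)))
W(-22, b(-10, 9))/12102 = ((-159 - (17 - 10)/(9 - 10))/(8*(34 - 22)))/12102 = ((⅛)*(-159 - 7/(-1))/12)*(1/12102) = ((⅛)*(1/12)*(-159 - (-1)*7))*(1/12102) = ((⅛)*(1/12)*(-159 - 1*(-7)))*(1/12102) = ((⅛)*(1/12)*(-159 + 7))*(1/12102) = ((⅛)*(1/12)*(-152))*(1/12102) = -19/12*1/12102 = -19/145224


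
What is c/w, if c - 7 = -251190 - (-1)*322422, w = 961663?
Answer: 71239/961663 ≈ 0.074079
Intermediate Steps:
c = 71239 (c = 7 + (-251190 - (-1)*322422) = 7 + (-251190 - 1*(-322422)) = 7 + (-251190 + 322422) = 7 + 71232 = 71239)
c/w = 71239/961663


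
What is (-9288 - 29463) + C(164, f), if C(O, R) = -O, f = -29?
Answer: -38915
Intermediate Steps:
(-9288 - 29463) + C(164, f) = (-9288 - 29463) - 1*164 = -38751 - 164 = -38915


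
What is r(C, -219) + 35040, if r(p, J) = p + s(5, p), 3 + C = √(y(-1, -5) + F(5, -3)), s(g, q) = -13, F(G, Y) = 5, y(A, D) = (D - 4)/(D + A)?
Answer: 35024 + √26/2 ≈ 35027.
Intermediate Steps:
y(A, D) = (-4 + D)/(A + D)
C = -3 + √26/2 (C = -3 + √((-4 - 5)/(-1 - 5) + 5) = -3 + √(-9/(-6) + 5) = -3 + √(-⅙*(-9) + 5) = -3 + √(3/2 + 5) = -3 + √(13/2) = -3 + √26/2 ≈ -0.45049)
r(p, J) = -13 + p (r(p, J) = p - 13 = -13 + p)
r(C, -219) + 35040 = (-13 + (-3 + √26/2)) + 35040 = (-16 + √26/2) + 35040 = 35024 + √26/2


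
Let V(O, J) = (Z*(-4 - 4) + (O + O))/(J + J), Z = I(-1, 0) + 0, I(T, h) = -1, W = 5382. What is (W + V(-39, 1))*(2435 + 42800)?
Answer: 241871545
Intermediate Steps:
Z = -1 (Z = -1 + 0 = -1)
V(O, J) = (8 + 2*O)/(2*J) (V(O, J) = (-(-4 - 4) + (O + O))/(J + J) = (-1*(-8) + 2*O)/((2*J)) = (8 + 2*O)*(1/(2*J)) = (8 + 2*O)/(2*J))
(W + V(-39, 1))*(2435 + 42800) = (5382 + (4 - 39)/1)*(2435 + 42800) = (5382 + 1*(-35))*45235 = (5382 - 35)*45235 = 5347*45235 = 241871545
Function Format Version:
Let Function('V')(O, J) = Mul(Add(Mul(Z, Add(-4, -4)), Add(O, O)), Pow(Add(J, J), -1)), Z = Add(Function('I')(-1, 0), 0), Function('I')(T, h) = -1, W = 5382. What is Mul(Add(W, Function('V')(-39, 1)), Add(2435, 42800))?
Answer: 241871545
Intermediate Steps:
Z = -1 (Z = Add(-1, 0) = -1)
Function('V')(O, J) = Mul(Rational(1, 2), Pow(J, -1), Add(8, Mul(2, O))) (Function('V')(O, J) = Mul(Add(Mul(-1, Add(-4, -4)), Add(O, O)), Pow(Add(J, J), -1)) = Mul(Add(Mul(-1, -8), Mul(2, O)), Pow(Mul(2, J), -1)) = Mul(Add(8, Mul(2, O)), Mul(Rational(1, 2), Pow(J, -1))) = Mul(Rational(1, 2), Pow(J, -1), Add(8, Mul(2, O))))
Mul(Add(W, Function('V')(-39, 1)), Add(2435, 42800)) = Mul(Add(5382, Mul(Pow(1, -1), Add(4, -39))), Add(2435, 42800)) = Mul(Add(5382, Mul(1, -35)), 45235) = Mul(Add(5382, -35), 45235) = Mul(5347, 45235) = 241871545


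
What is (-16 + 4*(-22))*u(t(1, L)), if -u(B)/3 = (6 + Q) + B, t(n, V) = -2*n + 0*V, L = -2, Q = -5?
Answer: -312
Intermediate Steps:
t(n, V) = -2*n (t(n, V) = -2*n + 0 = -2*n)
u(B) = -3 - 3*B (u(B) = -3*((6 - 5) + B) = -3*(1 + B) = -3 - 3*B)
(-16 + 4*(-22))*u(t(1, L)) = (-16 + 4*(-22))*(-3 - (-6)) = (-16 - 88)*(-3 - 3*(-2)) = -104*(-3 + 6) = -104*3 = -312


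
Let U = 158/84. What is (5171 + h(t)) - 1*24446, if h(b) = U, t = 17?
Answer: -809471/42 ≈ -19273.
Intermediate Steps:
U = 79/42 (U = 158*(1/84) = 79/42 ≈ 1.8810)
h(b) = 79/42
(5171 + h(t)) - 1*24446 = (5171 + 79/42) - 1*24446 = 217261/42 - 24446 = -809471/42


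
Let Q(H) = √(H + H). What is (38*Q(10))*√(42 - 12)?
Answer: 380*√6 ≈ 930.81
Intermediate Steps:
Q(H) = √2*√H (Q(H) = √(2*H) = √2*√H)
(38*Q(10))*√(42 - 12) = (38*(√2*√10))*√(42 - 12) = (38*(2*√5))*√30 = (76*√5)*√30 = 380*√6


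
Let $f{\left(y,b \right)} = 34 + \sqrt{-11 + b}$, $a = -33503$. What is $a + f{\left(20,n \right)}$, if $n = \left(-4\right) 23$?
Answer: $-33469 + i \sqrt{103} \approx -33469.0 + 10.149 i$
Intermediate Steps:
$n = -92$
$a + f{\left(20,n \right)} = -33503 + \left(34 + \sqrt{-11 - 92}\right) = -33503 + \left(34 + \sqrt{-103}\right) = -33503 + \left(34 + i \sqrt{103}\right) = -33469 + i \sqrt{103}$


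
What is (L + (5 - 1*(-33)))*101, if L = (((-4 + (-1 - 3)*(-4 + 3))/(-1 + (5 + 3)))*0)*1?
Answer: 3838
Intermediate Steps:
L = 0 (L = (((-4 - 4*(-1))/(-1 + 8))*0)*1 = (((-4 + 4)/7)*0)*1 = ((0*(1/7))*0)*1 = (0*0)*1 = 0*1 = 0)
(L + (5 - 1*(-33)))*101 = (0 + (5 - 1*(-33)))*101 = (0 + (5 + 33))*101 = (0 + 38)*101 = 38*101 = 3838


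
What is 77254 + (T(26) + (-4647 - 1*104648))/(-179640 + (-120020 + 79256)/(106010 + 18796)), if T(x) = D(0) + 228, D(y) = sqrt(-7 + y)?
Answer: 41239595646129/533814062 - 20801*I*sqrt(7)/3736698434 ≈ 77255.0 - 1.4728e-5*I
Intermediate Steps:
T(x) = 228 + I*sqrt(7) (T(x) = sqrt(-7 + 0) + 228 = sqrt(-7) + 228 = I*sqrt(7) + 228 = 228 + I*sqrt(7))
77254 + (T(26) + (-4647 - 1*104648))/(-179640 + (-120020 + 79256)/(106010 + 18796)) = 77254 + ((228 + I*sqrt(7)) + (-4647 - 1*104648))/(-179640 + (-120020 + 79256)/(106010 + 18796)) = 77254 + ((228 + I*sqrt(7)) + (-4647 - 104648))/(-179640 - 40764/124806) = 77254 + ((228 + I*sqrt(7)) - 109295)/(-179640 - 40764*1/124806) = 77254 + (-109067 + I*sqrt(7))/(-179640 - 6794/20801) = 77254 + (-109067 + I*sqrt(7))/(-3736698434/20801) = 77254 + (-109067 + I*sqrt(7))*(-20801/3736698434) = 77254 + (324100381/533814062 - 20801*I*sqrt(7)/3736698434) = 41239595646129/533814062 - 20801*I*sqrt(7)/3736698434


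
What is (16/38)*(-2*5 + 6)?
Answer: -32/19 ≈ -1.6842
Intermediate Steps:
(16/38)*(-2*5 + 6) = ((1/38)*16)*(-10 + 6) = (8/19)*(-4) = -32/19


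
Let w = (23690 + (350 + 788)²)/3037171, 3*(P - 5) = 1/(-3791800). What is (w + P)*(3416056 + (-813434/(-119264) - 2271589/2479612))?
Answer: 4741657985393340965021198736967/255428310361815478481280 ≈ 1.8564e+7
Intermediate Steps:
P = 56876999/11375400 (P = 5 + (⅓)/(-3791800) = 5 + (⅓)*(-1/3791800) = 5 - 1/11375400 = 56876999/11375400 ≈ 5.0000)
w = 1318734/3037171 (w = (23690 + 1138²)*(1/3037171) = (23690 + 1295044)*(1/3037171) = 1318734*(1/3037171) = 1318734/3037171 ≈ 0.43420)
(w + P)*(3416056 + (-813434/(-119264) - 2271589/2479612)) = (1318734/3037171 + 56876999/11375400)*(3416056 + (-813434/(-119264) - 2271589/2479612)) = 187746298673429*(3416056 + (-813434*(-1/119264) - 2271589*1/2479612))/34549034993400 = 187746298673429*(3416056 + (406717/59632 - 2271589/2479612))/34549034993400 = 187746298673429*(3416056 + 218260239639/36966055696)/34549034993400 = (187746298673429/34549034993400)*(126278334616894615/36966055696) = 4741657985393340965021198736967/255428310361815478481280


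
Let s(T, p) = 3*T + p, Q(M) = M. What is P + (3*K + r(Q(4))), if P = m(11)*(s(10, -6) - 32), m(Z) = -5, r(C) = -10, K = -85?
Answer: -225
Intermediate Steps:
s(T, p) = p + 3*T
P = 40 (P = -5*((-6 + 3*10) - 32) = -5*((-6 + 30) - 32) = -5*(24 - 32) = -5*(-8) = 40)
P + (3*K + r(Q(4))) = 40 + (3*(-85) - 10) = 40 + (-255 - 10) = 40 - 265 = -225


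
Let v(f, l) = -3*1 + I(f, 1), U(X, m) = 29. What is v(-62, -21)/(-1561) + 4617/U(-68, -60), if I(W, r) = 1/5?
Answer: 5148013/32335 ≈ 159.21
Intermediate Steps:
I(W, r) = ⅕
v(f, l) = -14/5 (v(f, l) = -3*1 + ⅕ = -3 + ⅕ = -14/5)
v(-62, -21)/(-1561) + 4617/U(-68, -60) = -14/5/(-1561) + 4617/29 = -14/5*(-1/1561) + 4617*(1/29) = 2/1115 + 4617/29 = 5148013/32335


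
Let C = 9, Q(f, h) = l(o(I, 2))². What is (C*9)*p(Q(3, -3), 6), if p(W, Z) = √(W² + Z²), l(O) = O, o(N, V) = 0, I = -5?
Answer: 486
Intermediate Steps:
Q(f, h) = 0 (Q(f, h) = 0² = 0)
(C*9)*p(Q(3, -3), 6) = (9*9)*√(0² + 6²) = 81*√(0 + 36) = 81*√36 = 81*6 = 486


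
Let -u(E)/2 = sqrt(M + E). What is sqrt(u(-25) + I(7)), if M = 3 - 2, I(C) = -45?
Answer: sqrt(-45 - 4*I*sqrt(6)) ≈ 0.72606 - 6.7474*I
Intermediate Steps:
M = 1
u(E) = -2*sqrt(1 + E)
sqrt(u(-25) + I(7)) = sqrt(-2*sqrt(1 - 25) - 45) = sqrt(-4*I*sqrt(6) - 45) = sqrt(-45 - 4*I*sqrt(6))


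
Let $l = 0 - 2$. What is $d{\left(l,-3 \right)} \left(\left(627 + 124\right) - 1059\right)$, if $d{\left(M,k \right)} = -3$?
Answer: $924$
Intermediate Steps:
$l = -2$
$d{\left(l,-3 \right)} \left(\left(627 + 124\right) - 1059\right) = - 3 \left(\left(627 + 124\right) - 1059\right) = - 3 \left(751 - 1059\right) = \left(-3\right) \left(-308\right) = 924$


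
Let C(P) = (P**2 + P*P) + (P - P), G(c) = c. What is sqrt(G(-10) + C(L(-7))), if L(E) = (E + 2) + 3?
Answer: I*sqrt(2) ≈ 1.4142*I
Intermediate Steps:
L(E) = 5 + E (L(E) = (2 + E) + 3 = 5 + E)
C(P) = 2*P**2 (C(P) = (P**2 + P**2) + 0 = 2*P**2 + 0 = 2*P**2)
sqrt(G(-10) + C(L(-7))) = sqrt(-10 + 2*(5 - 7)**2) = sqrt(-10 + 2*(-2)**2) = sqrt(-10 + 2*4) = sqrt(-10 + 8) = sqrt(-2) = I*sqrt(2)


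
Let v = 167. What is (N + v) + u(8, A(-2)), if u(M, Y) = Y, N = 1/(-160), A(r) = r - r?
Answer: 26719/160 ≈ 166.99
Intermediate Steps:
A(r) = 0
N = -1/160 ≈ -0.0062500
(N + v) + u(8, A(-2)) = (-1/160 + 167) + 0 = 26719/160 + 0 = 26719/160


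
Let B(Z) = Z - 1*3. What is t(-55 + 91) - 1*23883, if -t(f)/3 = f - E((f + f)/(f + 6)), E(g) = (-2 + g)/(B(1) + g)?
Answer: -23988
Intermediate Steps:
B(Z) = -3 + Z (B(Z) = Z - 3 = -3 + Z)
E(g) = 1 (E(g) = (-2 + g)/((-3 + 1) + g) = (-2 + g)/(-2 + g) = 1)
t(f) = 3 - 3*f (t(f) = -3*(f - 1*1) = -3*(f - 1) = -3*(-1 + f) = 3 - 3*f)
t(-55 + 91) - 1*23883 = (3 - 3*(-55 + 91)) - 1*23883 = (3 - 3*36) - 23883 = (3 - 108) - 23883 = -105 - 23883 = -23988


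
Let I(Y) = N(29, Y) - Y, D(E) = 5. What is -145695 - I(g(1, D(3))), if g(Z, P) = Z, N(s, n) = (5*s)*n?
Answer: -145839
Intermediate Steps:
N(s, n) = 5*n*s
I(Y) = 144*Y (I(Y) = 5*Y*29 - Y = 145*Y - Y = 144*Y)
-145695 - I(g(1, D(3))) = -145695 - 144 = -145839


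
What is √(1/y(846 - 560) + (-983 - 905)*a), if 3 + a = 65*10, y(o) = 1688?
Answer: 9*I*√10742519354/844 ≈ 1105.2*I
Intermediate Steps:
a = 647 (a = -3 + 65*10 = -3 + 650 = 647)
√(1/y(846 - 560) + (-983 - 905)*a) = √(1/1688 + (-983 - 905)*647) = √(1/1688 - 1888*647) = √(1/1688 - 1221536) = √(-2061952767/1688) = 9*I*√10742519354/844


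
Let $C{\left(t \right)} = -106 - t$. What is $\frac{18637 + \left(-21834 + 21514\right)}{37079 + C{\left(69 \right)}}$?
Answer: $\frac{18317}{36904} \approx 0.49634$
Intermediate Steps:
$\frac{18637 + \left(-21834 + 21514\right)}{37079 + C{\left(69 \right)}} = \frac{18637 + \left(-21834 + 21514\right)}{37079 - 175} = \frac{18637 - 320}{37079 - 175} = \frac{18317}{37079 - 175} = \frac{18317}{36904}$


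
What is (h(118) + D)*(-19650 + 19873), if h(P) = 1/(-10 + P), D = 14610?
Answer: 351867463/108 ≈ 3.2580e+6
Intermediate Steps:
(h(118) + D)*(-19650 + 19873) = (1/(-10 + 118) + 14610)*(-19650 + 19873) = (1/108 + 14610)*223 = (1577881/108)*223 = 351867463/108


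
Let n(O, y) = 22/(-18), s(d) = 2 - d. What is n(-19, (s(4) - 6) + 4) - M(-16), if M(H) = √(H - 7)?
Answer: -11/9 - I*√23 ≈ -1.2222 - 4.7958*I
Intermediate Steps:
n(O, y) = -11/9 (n(O, y) = 22*(-1/18) = -11/9)
M(H) = √(-7 + H)
n(-19, (s(4) - 6) + 4) - M(-16) = -11/9 - √(-7 - 16) = -11/9 - √(-23) = -11/9 - I*√23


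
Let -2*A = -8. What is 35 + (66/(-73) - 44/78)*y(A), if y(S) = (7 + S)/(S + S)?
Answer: 187795/5694 ≈ 32.981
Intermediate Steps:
A = 4 (A = -1/2*(-8) = 4)
y(S) = (7 + S)/(2*S) (y(S) = (7 + S)/((2*S)) = (7 + S)*(1/(2*S)) = (7 + S)/(2*S))
35 + (66/(-73) - 44/78)*y(A) = 35 + (66/(-73) - 44/78)*((1/2)*(7 + 4)/4) = 35 + (66*(-1/73) - 44*1/78)*((1/2)*(1/4)*11) = 35 + (-66/73 - 22/39)*(11/8) = 35 - 4180/2847*11/8 = 35 - 11495/5694 = 187795/5694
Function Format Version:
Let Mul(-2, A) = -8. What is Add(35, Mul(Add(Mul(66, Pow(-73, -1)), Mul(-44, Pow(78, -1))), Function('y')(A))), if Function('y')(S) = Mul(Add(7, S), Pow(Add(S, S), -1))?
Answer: Rational(187795, 5694) ≈ 32.981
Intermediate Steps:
A = 4 (A = Mul(Rational(-1, 2), -8) = 4)
Function('y')(S) = Mul(Rational(1, 2), Pow(S, -1), Add(7, S)) (Function('y')(S) = Mul(Add(7, S), Pow(Mul(2, S), -1)) = Mul(Add(7, S), Mul(Rational(1, 2), Pow(S, -1))) = Mul(Rational(1, 2), Pow(S, -1), Add(7, S)))
Add(35, Mul(Add(Mul(66, Pow(-73, -1)), Mul(-44, Pow(78, -1))), Function('y')(A))) = Add(35, Mul(Add(Mul(66, Pow(-73, -1)), Mul(-44, Pow(78, -1))), Mul(Rational(1, 2), Pow(4, -1), Add(7, 4)))) = Add(35, Mul(Add(Mul(66, Rational(-1, 73)), Mul(-44, Rational(1, 78))), Mul(Rational(1, 2), Rational(1, 4), 11))) = Add(35, Mul(Add(Rational(-66, 73), Rational(-22, 39)), Rational(11, 8))) = Add(35, Mul(Rational(-4180, 2847), Rational(11, 8))) = Add(35, Rational(-11495, 5694)) = Rational(187795, 5694)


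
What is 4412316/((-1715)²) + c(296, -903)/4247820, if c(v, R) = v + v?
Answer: 937223267816/624689718975 ≈ 1.5003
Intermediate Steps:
c(v, R) = 2*v
4412316/((-1715)²) + c(296, -903)/4247820 = 4412316/((-1715)²) + (2*296)/4247820 = 4412316/2941225 + 592*(1/4247820) = 4412316*(1/2941225) + 148/1061955 = 4412316/2941225 + 148/1061955 = 937223267816/624689718975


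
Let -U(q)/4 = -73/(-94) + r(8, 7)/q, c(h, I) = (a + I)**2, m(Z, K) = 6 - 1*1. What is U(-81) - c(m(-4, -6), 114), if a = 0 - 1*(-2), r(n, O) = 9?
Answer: -5693014/423 ≈ -13459.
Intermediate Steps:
m(Z, K) = 5 (m(Z, K) = 6 - 1 = 5)
a = 2 (a = 0 + 2 = 2)
c(h, I) = (2 + I)**2
U(q) = -146/47 - 36/q (U(q) = -4*(-73/(-94) + 9/q) = -4*(-73*(-1/94) + 9/q) = -4*(73/94 + 9/q) = -146/47 - 36/q)
U(-81) - c(m(-4, -6), 114) = (-146/47 - 36/(-81)) - (2 + 114)**2 = (-146/47 - 36*(-1/81)) - 1*116**2 = (-146/47 + 4/9) - 1*13456 = -1126/423 - 13456 = -5693014/423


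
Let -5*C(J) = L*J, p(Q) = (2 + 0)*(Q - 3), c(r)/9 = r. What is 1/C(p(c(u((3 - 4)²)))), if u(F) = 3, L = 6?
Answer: -5/288 ≈ -0.017361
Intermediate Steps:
c(r) = 9*r
p(Q) = -6 + 2*Q (p(Q) = 2*(-3 + Q) = -6 + 2*Q)
C(J) = -6*J/5
1/C(p(c(u((3 - 4)²)))) = 1/(-6*(-6 + 2*(9*3))/5) = 1/(-6*(-6 + 2*27)/5) = 1/(-6*(-6 + 54)/5) = 1/(-6/5*48) = 1/(-288/5) = -5/288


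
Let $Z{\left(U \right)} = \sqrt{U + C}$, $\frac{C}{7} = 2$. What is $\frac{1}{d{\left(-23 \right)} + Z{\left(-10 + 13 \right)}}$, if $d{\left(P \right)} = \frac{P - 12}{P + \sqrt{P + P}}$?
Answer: $\frac{23 - i \sqrt{46}}{35 + \sqrt{17} \left(23 - i \sqrt{46}\right)} \approx 0.18005 - 0.013458 i$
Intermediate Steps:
$C = 14$ ($C = 7 \cdot 2 = 14$)
$d{\left(P \right)} = \frac{-12 + P}{P + \sqrt{2} \sqrt{P}}$ ($d{\left(P \right)} = \frac{-12 + P}{P + \sqrt{2 P}} = \frac{-12 + P}{P + \sqrt{2} \sqrt{P}}$)
$Z{\left(U \right)} = \sqrt{14 + U}$ ($Z{\left(U \right)} = \sqrt{U + 14} = \sqrt{14 + U}$)
$\frac{1}{d{\left(-23 \right)} + Z{\left(-10 + 13 \right)}} = \frac{1}{\frac{-12 - 23}{-23 + \sqrt{2} \sqrt{-23}} + \sqrt{14 + \left(-10 + 13\right)}} = \frac{1}{\frac{1}{-23 + \sqrt{2} i \sqrt{23}} \left(-35\right) + \sqrt{14 + 3}} = \frac{1}{\frac{1}{-23 + i \sqrt{46}} \left(-35\right) + \sqrt{17}} = \frac{1}{- \frac{35}{-23 + i \sqrt{46}} + \sqrt{17}} = \frac{1}{\sqrt{17} - \frac{35}{-23 + i \sqrt{46}}}$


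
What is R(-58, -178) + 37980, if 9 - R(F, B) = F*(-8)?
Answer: 37525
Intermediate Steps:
R(F, B) = 9 + 8*F (R(F, B) = 9 - F*(-8) = 9 - (-8)*F = 9 + 8*F)
R(-58, -178) + 37980 = (9 + 8*(-58)) + 37980 = (9 - 464) + 37980 = -455 + 37980 = 37525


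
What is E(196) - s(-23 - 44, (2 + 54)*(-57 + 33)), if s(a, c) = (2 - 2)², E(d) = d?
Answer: 196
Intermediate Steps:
s(a, c) = 0 (s(a, c) = 0² = 0)
E(196) - s(-23 - 44, (2 + 54)*(-57 + 33)) = 196 - 1*0 = 196 + 0 = 196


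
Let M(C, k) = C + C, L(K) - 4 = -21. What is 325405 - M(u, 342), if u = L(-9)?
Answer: 325439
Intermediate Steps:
L(K) = -17 (L(K) = 4 - 21 = -17)
u = -17
M(C, k) = 2*C
325405 - M(u, 342) = 325405 - 2*(-17) = 325405 - 1*(-34) = 325405 + 34 = 325439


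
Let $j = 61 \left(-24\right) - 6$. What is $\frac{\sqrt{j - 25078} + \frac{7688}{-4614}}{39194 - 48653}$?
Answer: $\frac{3844}{21821913} - \frac{2 i \sqrt{6637}}{9459} \approx 0.00017615 - 0.017225 i$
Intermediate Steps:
$j = -1470$ ($j = -1464 - 6 = -1470$)
$\frac{\sqrt{j - 25078} + \frac{7688}{-4614}}{39194 - 48653} = \frac{\sqrt{-1470 - 25078} + \frac{7688}{-4614}}{39194 - 48653} = \frac{\sqrt{-26548} + 7688 \left(- \frac{1}{4614}\right)}{-9459} = \left(2 i \sqrt{6637} - \frac{3844}{2307}\right) \left(- \frac{1}{9459}\right) = \left(- \frac{3844}{2307} + 2 i \sqrt{6637}\right) \left(- \frac{1}{9459}\right) = \frac{3844}{21821913} - \frac{2 i \sqrt{6637}}{9459}$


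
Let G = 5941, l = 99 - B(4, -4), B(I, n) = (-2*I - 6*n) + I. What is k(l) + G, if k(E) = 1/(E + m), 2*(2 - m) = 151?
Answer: 65353/11 ≈ 5941.2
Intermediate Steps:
m = -147/2 (m = 2 - ½*151 = 2 - 151/2 = -147/2 ≈ -73.500)
B(I, n) = -I - 6*n (B(I, n) = (-6*n - 2*I) + I = -I - 6*n)
l = 79 (l = 99 - (-1*4 - 6*(-4)) = 99 - (-4 + 24) = 99 - 1*20 = 99 - 20 = 79)
k(E) = 1/(-147/2 + E) (k(E) = 1/(E - 147/2) = 1/(-147/2 + E))
k(l) + G = 2/(-147 + 2*79) + 5941 = 2/(-147 + 158) + 5941 = 2/11 + 5941 = 65353/11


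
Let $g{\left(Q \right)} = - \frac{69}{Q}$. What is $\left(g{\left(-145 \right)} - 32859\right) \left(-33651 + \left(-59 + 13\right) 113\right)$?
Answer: $\frac{185095516614}{145} \approx 1.2765 \cdot 10^{9}$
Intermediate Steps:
$\left(g{\left(-145 \right)} - 32859\right) \left(-33651 + \left(-59 + 13\right) 113\right) = \left(- \frac{69}{-145} - 32859\right) \left(-33651 + \left(-59 + 13\right) 113\right) = \left(\left(-69\right) \left(- \frac{1}{145}\right) - 32859\right) \left(-33651 - 5198\right) = \left(\frac{69}{145} - 32859\right) \left(-33651 - 5198\right) = \left(- \frac{4764486}{145}\right) \left(-38849\right) = \frac{185095516614}{145}$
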